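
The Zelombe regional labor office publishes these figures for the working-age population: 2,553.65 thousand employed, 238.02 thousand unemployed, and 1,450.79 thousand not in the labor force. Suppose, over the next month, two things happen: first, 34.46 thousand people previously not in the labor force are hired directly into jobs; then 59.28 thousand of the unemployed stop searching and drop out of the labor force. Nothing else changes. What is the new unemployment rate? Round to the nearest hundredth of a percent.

Initially, labor force = 2,553.65 + 238.02 = 2,791.67 thousand, so u = 238.02/2,791.67 = 8.53%.
After the first change, employed and labor force both rise by 34.46; unemployed unchanged → E = 2,588.11, U = 238.02, labor force = 2,826.13 thousand.
After the second change, unemployed and labor force both fall by 59.28 → E = 2,588.11, U = 178.74, labor force = 2,766.85 thousand.
New unemployment rate = 178.74 / 2,766.85 = 6.46%.

New unemployment rate ≈ 6.46%.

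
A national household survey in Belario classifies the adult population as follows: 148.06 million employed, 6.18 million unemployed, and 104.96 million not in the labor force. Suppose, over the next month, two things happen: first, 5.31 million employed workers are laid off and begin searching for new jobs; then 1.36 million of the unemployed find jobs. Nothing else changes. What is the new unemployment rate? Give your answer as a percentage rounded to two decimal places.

New unemployment rate ≈ 6.57%.

Initially, labor force = 148.06 + 6.18 = 154.24 million, so u = 6.18/154.24 = 4.01%.
After the first change, employed falls and unemployed rises by 5.31; labor force unchanged → E = 142.75, U = 11.49, labor force = 154.24 million.
After the second change, unemployed falls and employed rises by 1.36; labor force unchanged → E = 144.11, U = 10.13, labor force = 154.24 million.
New unemployment rate = 10.13 / 154.24 = 6.57%.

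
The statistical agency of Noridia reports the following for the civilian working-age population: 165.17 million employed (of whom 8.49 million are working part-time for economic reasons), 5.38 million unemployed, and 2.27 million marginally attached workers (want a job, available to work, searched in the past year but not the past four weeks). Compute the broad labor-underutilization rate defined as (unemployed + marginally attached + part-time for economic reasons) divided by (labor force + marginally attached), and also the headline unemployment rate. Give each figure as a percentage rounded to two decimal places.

Broad underutilization rate ≈ 9.34%; headline unemployment rate ≈ 3.15%.

Labor force = 165.17 + 5.38 = 170.55 million.
Numerator = 5.38 + 2.27 + 8.49 = 16.14 million.
Denominator = 170.55 + 2.27 = 172.82 million.
Broad rate = 16.14 / 172.82 = 9.34%.
Headline unemployment rate = 5.38 / 170.55 = 3.15%.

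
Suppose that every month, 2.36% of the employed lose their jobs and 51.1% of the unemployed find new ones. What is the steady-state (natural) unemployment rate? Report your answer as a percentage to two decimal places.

At steady state the flows balance: s·E = f·U, so U/(E+U) = s/(s+f).
u* = 2.36 / (2.36 + 51.1) = 2.36 / 53.46 = 4.41%.

Steady-state unemployment rate ≈ 4.41%.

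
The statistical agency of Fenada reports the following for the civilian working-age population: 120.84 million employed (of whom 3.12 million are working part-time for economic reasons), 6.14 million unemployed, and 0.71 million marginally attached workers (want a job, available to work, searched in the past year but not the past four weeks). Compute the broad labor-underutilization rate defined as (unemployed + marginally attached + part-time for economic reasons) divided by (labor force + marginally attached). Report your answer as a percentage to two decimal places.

Broad underutilization rate ≈ 7.81%.

Labor force = 120.84 + 6.14 = 126.98 million.
Numerator = 6.14 + 0.71 + 3.12 = 9.97 million.
Denominator = 126.98 + 0.71 = 127.69 million.
Broad rate = 9.97 / 127.69 = 7.81%.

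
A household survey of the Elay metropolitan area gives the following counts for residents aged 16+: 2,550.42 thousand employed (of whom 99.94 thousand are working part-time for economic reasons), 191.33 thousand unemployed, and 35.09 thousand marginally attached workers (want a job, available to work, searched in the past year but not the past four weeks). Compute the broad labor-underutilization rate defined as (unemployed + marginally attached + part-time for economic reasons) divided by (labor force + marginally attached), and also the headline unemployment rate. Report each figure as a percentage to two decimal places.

Labor force = 2,550.42 + 191.33 = 2,741.75 thousand.
Numerator = 191.33 + 35.09 + 99.94 = 326.36 thousand.
Denominator = 2,741.75 + 35.09 = 2,776.84 thousand.
Broad rate = 326.36 / 2,776.84 = 11.75%.
Headline unemployment rate = 191.33 / 2,741.75 = 6.98%.

Broad underutilization rate ≈ 11.75%; headline unemployment rate ≈ 6.98%.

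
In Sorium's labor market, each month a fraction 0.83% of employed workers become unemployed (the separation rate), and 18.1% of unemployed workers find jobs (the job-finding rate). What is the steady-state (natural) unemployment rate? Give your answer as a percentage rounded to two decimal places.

Steady-state unemployment rate ≈ 4.38%.

At steady state the flows balance: s·E = f·U, so U/(E+U) = s/(s+f).
u* = 0.83 / (0.83 + 18.1) = 0.83 / 18.93 = 4.38%.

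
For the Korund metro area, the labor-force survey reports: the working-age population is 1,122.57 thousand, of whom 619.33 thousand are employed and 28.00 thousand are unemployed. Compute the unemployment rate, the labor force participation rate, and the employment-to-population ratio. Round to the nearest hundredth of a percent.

Labor force = employed + unemployed = 619.33 + 28.00 = 647.33 thousand.
Unemployment rate = 28.00 / 647.33 = 4.33%.
Labor force participation rate = 647.33 / 1,122.57 = 57.67%.
Employment-population ratio = 619.33 / 1,122.57 = 55.17%.

Unemployment rate ≈ 4.33%; labor force participation rate ≈ 57.67%; employment-population ratio ≈ 55.17%.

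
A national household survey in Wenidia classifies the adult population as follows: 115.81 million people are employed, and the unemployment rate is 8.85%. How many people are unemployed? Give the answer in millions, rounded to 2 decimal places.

About 11.24 million are unemployed.

Let U be the number unemployed. The labor force is E + U, and U/(E+U) = 0.0885.
So U = 0.0885 × 115.81 / (1 − 0.0885) = 10.2492 / 0.9115 ≈ 11.24 million.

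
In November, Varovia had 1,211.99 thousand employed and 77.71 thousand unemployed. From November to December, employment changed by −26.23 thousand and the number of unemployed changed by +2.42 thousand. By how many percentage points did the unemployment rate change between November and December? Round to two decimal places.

November: labor force = 1,211.99 + 77.71 = 1,289.70; u = 77.71/1,289.70 = 6.03%.
December: labor force = 1,185.76 + 80.13 = 1,265.89; u = 80.13/1,265.89 = 6.33%.
Change = 6.33% − 6.03% = +0.30 pp.

The unemployment rate changed by +0.30 percentage points.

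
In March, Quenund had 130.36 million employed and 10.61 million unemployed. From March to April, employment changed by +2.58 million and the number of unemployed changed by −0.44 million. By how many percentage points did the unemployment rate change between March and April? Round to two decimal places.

The unemployment rate changed by −0.42 percentage points.

March: labor force = 130.36 + 10.61 = 140.97; u = 10.61/140.97 = 7.53%.
April: labor force = 132.94 + 10.17 = 143.11; u = 10.17/143.11 = 7.11%.
Change = 7.11% − 7.53% = −0.42 pp.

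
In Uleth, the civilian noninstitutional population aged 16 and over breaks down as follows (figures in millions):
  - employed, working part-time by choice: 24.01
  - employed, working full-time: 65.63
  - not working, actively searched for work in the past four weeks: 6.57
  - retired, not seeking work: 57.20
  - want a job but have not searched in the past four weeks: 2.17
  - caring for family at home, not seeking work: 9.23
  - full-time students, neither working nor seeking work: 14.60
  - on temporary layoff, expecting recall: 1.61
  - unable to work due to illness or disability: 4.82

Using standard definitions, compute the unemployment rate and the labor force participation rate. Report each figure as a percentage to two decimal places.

Unemployment rate ≈ 8.36%; labor force participation rate ≈ 52.64%.

Employed = 24.01 + 65.63 = 89.64 million.
Unemployed = 6.57 + 1.61 = 8.18 million (jobless and actively searching, or on temporary layoff).
Labor force = 89.64 + 8.18 = 97.82 million.
Not in labor force = 57.20 + 2.17 + 9.23 + 14.60 + 4.82 = 88.02 million (those not working and not actively searching are outside the labor force — including those who want a job but have given up searching).
Civilian working-age population = 97.82 + 88.02 = 185.84 million.
Unemployment rate = 8.18 / 97.82 = 8.36%.
Labor force participation rate = 97.82 / 185.84 = 52.64%.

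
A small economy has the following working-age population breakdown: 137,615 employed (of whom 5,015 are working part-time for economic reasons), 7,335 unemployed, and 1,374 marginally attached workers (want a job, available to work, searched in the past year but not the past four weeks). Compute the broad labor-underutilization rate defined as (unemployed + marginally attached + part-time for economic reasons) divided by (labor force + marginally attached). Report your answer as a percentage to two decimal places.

Broad underutilization rate ≈ 9.38%.

Labor force = 137,615 + 7,335 = 144,950.
Numerator = 7,335 + 1,374 + 5,015 = 13,724.
Denominator = 144,950 + 1,374 = 146,324.
Broad rate = 13,724 / 146,324 = 9.38%.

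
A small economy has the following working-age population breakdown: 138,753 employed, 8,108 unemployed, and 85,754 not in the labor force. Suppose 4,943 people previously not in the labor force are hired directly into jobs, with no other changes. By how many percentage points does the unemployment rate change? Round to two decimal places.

The unemployment rate changes by −0.18 percentage points.

Initially, labor force = 138,753 + 8,108 = 146,861, so u = 8,108/146,861 = 5.52%.
After the change, employed and labor force both rise by 4,943; unemployed unchanged → E = 143,696, U = 8,108, labor force = 151,804.
New unemployment rate = 8,108 / 151,804 = 5.34%.
Change = 5.34% − 5.52% = −0.18 percentage points.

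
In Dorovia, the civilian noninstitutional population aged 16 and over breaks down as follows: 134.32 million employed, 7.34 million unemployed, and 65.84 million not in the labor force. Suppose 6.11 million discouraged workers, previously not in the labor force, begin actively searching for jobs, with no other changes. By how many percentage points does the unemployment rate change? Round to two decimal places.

Initially, labor force = 134.32 + 7.34 = 141.66 million, so u = 7.34/141.66 = 5.18%.
After the change, unemployed and labor force both rise by 6.11 → E = 134.32, U = 13.45, labor force = 147.77 million.
New unemployment rate = 13.45 / 147.77 = 9.10%.
Change = 9.10% − 5.18% = +3.92 percentage points.

The unemployment rate changes by +3.92 percentage points.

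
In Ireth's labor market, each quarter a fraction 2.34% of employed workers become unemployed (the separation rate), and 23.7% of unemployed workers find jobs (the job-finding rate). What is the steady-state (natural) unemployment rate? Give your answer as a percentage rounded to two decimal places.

Steady-state unemployment rate ≈ 8.99%.

At steady state the flows balance: s·E = f·U, so U/(E+U) = s/(s+f).
u* = 2.34 / (2.34 + 23.7) = 2.34 / 26.04 = 8.99%.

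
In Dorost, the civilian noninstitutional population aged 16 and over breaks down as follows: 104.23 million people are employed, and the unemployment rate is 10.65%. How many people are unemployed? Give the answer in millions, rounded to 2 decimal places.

About 12.42 million are unemployed.

Let U be the number unemployed. The labor force is E + U, and U/(E+U) = 0.1065.
So U = 0.1065 × 104.23 / (1 − 0.1065) = 11.1005 / 0.8935 ≈ 12.42 million.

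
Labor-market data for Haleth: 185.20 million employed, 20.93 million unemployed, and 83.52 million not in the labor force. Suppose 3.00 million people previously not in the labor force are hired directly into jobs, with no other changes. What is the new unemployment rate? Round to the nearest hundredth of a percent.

New unemployment rate ≈ 10.01%.

Initially, labor force = 185.20 + 20.93 = 206.13 million, so u = 20.93/206.13 = 10.15%.
After the change, employed and labor force both rise by 3.00; unemployed unchanged → E = 188.20, U = 20.93, labor force = 209.13 million.
New unemployment rate = 20.93 / 209.13 = 10.01%.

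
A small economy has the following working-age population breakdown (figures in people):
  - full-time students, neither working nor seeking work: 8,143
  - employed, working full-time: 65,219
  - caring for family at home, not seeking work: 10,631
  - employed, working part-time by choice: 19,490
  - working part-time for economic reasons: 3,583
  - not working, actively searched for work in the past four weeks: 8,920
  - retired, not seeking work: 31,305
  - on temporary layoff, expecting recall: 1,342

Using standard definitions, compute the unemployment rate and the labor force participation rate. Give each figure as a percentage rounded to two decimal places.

Employed = 65,219 + 19,490 + 3,583 = 88,292 (anyone who worked, including part-time for economic reasons, counts as employed).
Unemployed = 8,920 + 1,342 = 10,262 (jobless and actively searching, or on temporary layoff).
Labor force = 88,292 + 10,262 = 98,554.
Not in labor force = 8,143 + 10,631 + 31,305 = 50,079 (those not working and not actively searching are outside the labor force).
Civilian working-age population = 98,554 + 50,079 = 148,633.
Unemployment rate = 10,262 / 98,554 = 10.41%.
Labor force participation rate = 98,554 / 148,633 = 66.31%.

Unemployment rate ≈ 10.41%; labor force participation rate ≈ 66.31%.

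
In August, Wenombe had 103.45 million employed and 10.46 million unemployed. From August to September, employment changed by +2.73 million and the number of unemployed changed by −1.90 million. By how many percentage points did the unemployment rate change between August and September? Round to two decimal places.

August: labor force = 103.45 + 10.46 = 113.91; u = 10.46/113.91 = 9.18%.
September: labor force = 106.18 + 8.56 = 114.74; u = 8.56/114.74 = 7.46%.
Change = 7.46% − 9.18% = −1.72 pp.

The unemployment rate changed by −1.72 percentage points.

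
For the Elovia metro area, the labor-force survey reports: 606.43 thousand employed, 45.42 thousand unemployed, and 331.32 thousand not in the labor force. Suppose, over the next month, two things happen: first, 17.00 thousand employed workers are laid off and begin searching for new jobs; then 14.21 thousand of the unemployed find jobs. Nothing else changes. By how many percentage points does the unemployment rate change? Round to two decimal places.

Initially, labor force = 606.43 + 45.42 = 651.85 thousand, so u = 45.42/651.85 = 6.97%.
After the first change, employed falls and unemployed rises by 17.00; labor force unchanged → E = 589.43, U = 62.42, labor force = 651.85 thousand.
After the second change, unemployed falls and employed rises by 14.21; labor force unchanged → E = 603.64, U = 48.21, labor force = 651.85 thousand.
New unemployment rate = 48.21 / 651.85 = 7.40%.
Change = 7.40% − 6.97% = +0.43 percentage points.

The unemployment rate changes by +0.43 percentage points.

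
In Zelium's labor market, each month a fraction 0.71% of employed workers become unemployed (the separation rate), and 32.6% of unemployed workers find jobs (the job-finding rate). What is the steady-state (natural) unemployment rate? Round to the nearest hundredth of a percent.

Steady-state unemployment rate ≈ 2.13%.

At steady state the flows balance: s·E = f·U, so U/(E+U) = s/(s+f).
u* = 0.71 / (0.71 + 32.6) = 0.71 / 33.31 = 2.13%.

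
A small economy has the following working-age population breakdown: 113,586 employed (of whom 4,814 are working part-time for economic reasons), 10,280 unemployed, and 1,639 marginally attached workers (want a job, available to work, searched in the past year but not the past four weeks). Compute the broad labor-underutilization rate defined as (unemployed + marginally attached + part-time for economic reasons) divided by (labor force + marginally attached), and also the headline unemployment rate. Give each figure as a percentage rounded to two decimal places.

Broad underutilization rate ≈ 13.33%; headline unemployment rate ≈ 8.30%.

Labor force = 113,586 + 10,280 = 123,866.
Numerator = 10,280 + 1,639 + 4,814 = 16,733.
Denominator = 123,866 + 1,639 = 125,505.
Broad rate = 16,733 / 125,505 = 13.33%.
Headline unemployment rate = 10,280 / 123,866 = 8.30%.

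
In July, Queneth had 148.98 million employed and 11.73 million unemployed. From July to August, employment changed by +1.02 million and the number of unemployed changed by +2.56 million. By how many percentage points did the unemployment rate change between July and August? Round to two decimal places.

July: labor force = 148.98 + 11.73 = 160.71; u = 11.73/160.71 = 7.30%.
August: labor force = 150.00 + 14.29 = 164.29; u = 14.29/164.29 = 8.70%.
Change = 8.70% − 7.30% = +1.40 pp.

The unemployment rate changed by +1.40 percentage points.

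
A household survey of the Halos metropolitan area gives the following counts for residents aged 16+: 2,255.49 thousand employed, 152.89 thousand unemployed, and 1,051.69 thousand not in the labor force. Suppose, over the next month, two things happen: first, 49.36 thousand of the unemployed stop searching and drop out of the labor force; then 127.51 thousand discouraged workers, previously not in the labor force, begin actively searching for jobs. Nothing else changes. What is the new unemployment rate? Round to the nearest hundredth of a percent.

Initially, labor force = 2,255.49 + 152.89 = 2,408.38 thousand, so u = 152.89/2,408.38 = 6.35%.
After the first change, unemployed and labor force both fall by 49.36 → E = 2,255.49, U = 103.53, labor force = 2,359.02 thousand.
After the second change, unemployed and labor force both rise by 127.51 → E = 2,255.49, U = 231.04, labor force = 2,486.53 thousand.
New unemployment rate = 231.04 / 2,486.53 = 9.29%.

New unemployment rate ≈ 9.29%.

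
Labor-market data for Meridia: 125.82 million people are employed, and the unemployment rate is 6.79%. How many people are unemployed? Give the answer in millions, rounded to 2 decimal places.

Let U be the number unemployed. The labor force is E + U, and U/(E+U) = 0.0679.
So U = 0.0679 × 125.82 / (1 − 0.0679) = 8.5432 / 0.9321 ≈ 9.17 million.

About 9.17 million are unemployed.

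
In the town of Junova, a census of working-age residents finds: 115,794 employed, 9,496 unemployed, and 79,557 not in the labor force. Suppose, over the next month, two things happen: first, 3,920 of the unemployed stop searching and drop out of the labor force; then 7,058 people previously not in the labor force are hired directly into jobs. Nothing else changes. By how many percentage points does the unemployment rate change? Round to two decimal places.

Initially, labor force = 115,794 + 9,496 = 125,290, so u = 9,496/125,290 = 7.58%.
After the first change, unemployed and labor force both fall by 3,920 → E = 115,794, U = 5,576, labor force = 121,370.
After the second change, employed and labor force both rise by 7,058; unemployed unchanged → E = 122,852, U = 5,576, labor force = 128,428.
New unemployment rate = 5,576 / 128,428 = 4.34%.
Change = 4.34% − 7.58% = −3.24 percentage points.

The unemployment rate changes by −3.24 percentage points.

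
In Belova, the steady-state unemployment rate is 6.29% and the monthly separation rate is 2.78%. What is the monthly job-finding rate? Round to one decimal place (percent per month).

Job-finding rate ≈ 41.4% per month.

From u* = s/(s+f): f = s·(1−u)/u.
f = 2.78 × (1 − 0.0629) / 0.0629 = 2.6051 / 0.0629 ≈ 41.4% per month.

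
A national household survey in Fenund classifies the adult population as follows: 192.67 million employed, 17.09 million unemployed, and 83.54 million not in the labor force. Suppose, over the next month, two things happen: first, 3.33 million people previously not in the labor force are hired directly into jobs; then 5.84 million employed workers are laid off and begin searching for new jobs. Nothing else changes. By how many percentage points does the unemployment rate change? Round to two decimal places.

Initially, labor force = 192.67 + 17.09 = 209.76 million, so u = 17.09/209.76 = 8.15%.
After the first change, employed and labor force both rise by 3.33; unemployed unchanged → E = 196.00, U = 17.09, labor force = 213.09 million.
After the second change, employed falls and unemployed rises by 5.84; labor force unchanged → E = 190.16, U = 22.93, labor force = 213.09 million.
New unemployment rate = 22.93 / 213.09 = 10.76%.
Change = 10.76% − 8.15% = +2.61 percentage points.

The unemployment rate changes by +2.61 percentage points.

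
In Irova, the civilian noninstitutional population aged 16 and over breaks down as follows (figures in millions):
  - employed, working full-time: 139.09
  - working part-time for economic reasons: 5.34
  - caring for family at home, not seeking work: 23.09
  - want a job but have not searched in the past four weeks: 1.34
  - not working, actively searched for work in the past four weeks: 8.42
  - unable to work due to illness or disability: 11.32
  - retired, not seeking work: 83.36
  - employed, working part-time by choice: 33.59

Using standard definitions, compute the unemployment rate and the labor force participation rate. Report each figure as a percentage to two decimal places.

Unemployment rate ≈ 4.52%; labor force participation rate ≈ 61.02%.

Employed = 139.09 + 5.34 + 33.59 = 178.02 million (anyone who worked, including part-time for economic reasons, counts as employed).
Unemployed = 8.42 million.
Labor force = 178.02 + 8.42 = 186.44 million.
Not in labor force = 23.09 + 1.34 + 11.32 + 83.36 = 119.11 million (those not working and not actively searching are outside the labor force — including those who want a job but have given up searching).
Civilian working-age population = 186.44 + 119.11 = 305.55 million.
Unemployment rate = 8.42 / 186.44 = 4.52%.
Labor force participation rate = 186.44 / 305.55 = 61.02%.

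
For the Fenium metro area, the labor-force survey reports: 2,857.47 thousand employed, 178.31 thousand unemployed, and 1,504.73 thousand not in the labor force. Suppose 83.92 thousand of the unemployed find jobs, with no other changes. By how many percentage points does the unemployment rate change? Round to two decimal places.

Initially, labor force = 2,857.47 + 178.31 = 3,035.78 thousand, so u = 178.31/3,035.78 = 5.87%.
After the change, unemployed falls and employed rises by 83.92; labor force unchanged → E = 2,941.39, U = 94.39, labor force = 3,035.78 thousand.
New unemployment rate = 94.39 / 3,035.78 = 3.11%.
Change = 3.11% − 5.87% = −2.76 percentage points.

The unemployment rate changes by −2.76 percentage points.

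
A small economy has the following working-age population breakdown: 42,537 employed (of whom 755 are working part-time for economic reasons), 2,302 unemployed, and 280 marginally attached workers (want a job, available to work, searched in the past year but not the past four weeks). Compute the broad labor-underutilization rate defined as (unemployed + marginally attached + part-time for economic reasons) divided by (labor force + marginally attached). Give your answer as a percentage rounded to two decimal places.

Labor force = 42,537 + 2,302 = 44,839.
Numerator = 2,302 + 280 + 755 = 3,337.
Denominator = 44,839 + 280 = 45,119.
Broad rate = 3,337 / 45,119 = 7.40%.

Broad underutilization rate ≈ 7.40%.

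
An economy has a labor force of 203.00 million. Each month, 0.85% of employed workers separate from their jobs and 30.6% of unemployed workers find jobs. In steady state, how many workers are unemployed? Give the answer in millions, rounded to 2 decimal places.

Steady-state unemployment rate u* = s/(s+f) = 0.85/(0.85+30.6) = 0.027027.
Unemployed = u* × labor force = 0.027027 × 203.00 ≈ 5.49 million.

About 5.49 million are unemployed in steady state.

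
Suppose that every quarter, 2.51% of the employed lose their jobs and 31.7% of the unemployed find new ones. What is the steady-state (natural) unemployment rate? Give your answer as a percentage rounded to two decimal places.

Steady-state unemployment rate ≈ 7.34%.

At steady state the flows balance: s·E = f·U, so U/(E+U) = s/(s+f).
u* = 2.51 / (2.51 + 31.7) = 2.51 / 34.21 = 7.34%.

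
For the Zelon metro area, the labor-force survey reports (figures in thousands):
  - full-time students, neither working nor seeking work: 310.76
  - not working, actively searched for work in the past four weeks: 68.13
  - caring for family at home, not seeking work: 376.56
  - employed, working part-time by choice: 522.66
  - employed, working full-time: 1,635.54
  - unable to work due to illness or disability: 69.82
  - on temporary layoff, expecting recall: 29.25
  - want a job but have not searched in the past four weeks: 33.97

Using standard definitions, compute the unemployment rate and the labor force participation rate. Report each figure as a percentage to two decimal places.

Unemployment rate ≈ 4.32%; labor force participation rate ≈ 74.03%.

Employed = 522.66 + 1,635.54 = 2,158.20 thousand.
Unemployed = 68.13 + 29.25 = 97.38 thousand (jobless and actively searching, or on temporary layoff).
Labor force = 2,158.20 + 97.38 = 2,255.58 thousand.
Not in labor force = 310.76 + 376.56 + 69.82 + 33.97 = 791.11 thousand (those not working and not actively searching are outside the labor force — including those who want a job but have given up searching).
Civilian working-age population = 2,255.58 + 791.11 = 3,046.69 thousand.
Unemployment rate = 97.38 / 2,255.58 = 4.32%.
Labor force participation rate = 2,255.58 / 3,046.69 = 74.03%.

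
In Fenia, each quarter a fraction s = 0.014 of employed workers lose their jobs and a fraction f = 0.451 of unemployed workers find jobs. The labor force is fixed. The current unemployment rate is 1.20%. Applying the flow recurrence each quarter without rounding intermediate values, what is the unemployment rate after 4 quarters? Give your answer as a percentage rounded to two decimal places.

Unemployment rate after four quarters ≈ 2.86%.

With a fixed labor force, u_{t+1} = u_t + s·(1−u_t) − f·u_t = u_t·(1−s−f) + s.
Here 1−s−f = 0.535 and s = 0.014.
u_1 = 0.012000 × 0.535 + 0.014 = 0.020420.
u_2 = 0.020420 × 0.535 + 0.014 = 0.024925.
u_3 = 0.024925 × 0.535 + 0.014 = 0.027335.
u_4 = 0.027335 × 0.535 + 0.014 = 0.028624.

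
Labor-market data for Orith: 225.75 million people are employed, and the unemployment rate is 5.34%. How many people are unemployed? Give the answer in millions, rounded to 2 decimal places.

About 12.74 million are unemployed.

Let U be the number unemployed. The labor force is E + U, and U/(E+U) = 0.0534.
So U = 0.0534 × 225.75 / (1 − 0.0534) = 12.0550 / 0.9466 ≈ 12.74 million.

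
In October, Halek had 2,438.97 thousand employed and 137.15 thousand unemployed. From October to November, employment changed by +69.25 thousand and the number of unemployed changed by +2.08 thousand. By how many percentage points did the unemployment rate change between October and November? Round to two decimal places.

The unemployment rate changed by −0.06 percentage points.

October: labor force = 2,438.97 + 137.15 = 2,576.12; u = 137.15/2,576.12 = 5.32%.
November: labor force = 2,508.22 + 139.23 = 2,647.45; u = 139.23/2,647.45 = 5.26%.
Change = 5.26% − 5.32% = −0.06 pp.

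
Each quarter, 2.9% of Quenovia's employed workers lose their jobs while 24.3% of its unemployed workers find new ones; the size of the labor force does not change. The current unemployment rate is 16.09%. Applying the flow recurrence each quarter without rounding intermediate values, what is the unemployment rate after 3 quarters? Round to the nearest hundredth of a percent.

With a fixed labor force, u_{t+1} = u_t + s·(1−u_t) − f·u_t = u_t·(1−s−f) + s.
Here 1−s−f = 0.728 and s = 0.029.
u_1 = 0.160900 × 0.728 + 0.029 = 0.146135.
u_2 = 0.146135 × 0.728 + 0.029 = 0.135386.
u_3 = 0.135386 × 0.728 + 0.029 = 0.127561.

Unemployment rate after three quarters ≈ 12.76%.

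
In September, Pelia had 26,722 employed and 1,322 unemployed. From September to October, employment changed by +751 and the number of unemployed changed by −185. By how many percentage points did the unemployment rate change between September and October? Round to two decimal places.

The unemployment rate changed by −0.74 percentage points.

September: labor force = 26,722 + 1,322 = 28,044; u = 1,322/28,044 = 4.71%.
October: labor force = 27,473 + 1,137 = 28,610; u = 1,137/28,610 = 3.97%.
Change = 3.97% − 4.71% = −0.74 pp.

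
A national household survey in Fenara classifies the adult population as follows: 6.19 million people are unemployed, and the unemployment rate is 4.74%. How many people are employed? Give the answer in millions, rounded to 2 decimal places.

About 124.40 million are employed.

Labor force = U / u = 6.19 / 0.0474 ≈ 130.59 million.
Employed = labor force − unemployed = 130.59 − 6.19 = 124.40 million.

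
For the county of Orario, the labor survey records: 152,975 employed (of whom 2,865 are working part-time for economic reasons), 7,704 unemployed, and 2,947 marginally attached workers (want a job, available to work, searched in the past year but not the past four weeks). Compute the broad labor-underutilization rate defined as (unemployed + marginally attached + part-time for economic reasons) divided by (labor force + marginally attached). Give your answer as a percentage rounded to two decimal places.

Broad underutilization rate ≈ 8.26%.

Labor force = 152,975 + 7,704 = 160,679.
Numerator = 7,704 + 2,947 + 2,865 = 13,516.
Denominator = 160,679 + 2,947 = 163,626.
Broad rate = 13,516 / 163,626 = 8.26%.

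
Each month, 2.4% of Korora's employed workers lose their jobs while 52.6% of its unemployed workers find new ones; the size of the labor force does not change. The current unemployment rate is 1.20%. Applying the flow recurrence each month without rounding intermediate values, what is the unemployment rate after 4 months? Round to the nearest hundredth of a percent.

With a fixed labor force, u_{t+1} = u_t + s·(1−u_t) − f·u_t = u_t·(1−s−f) + s.
Here 1−s−f = 0.450 and s = 0.024.
u_1 = 0.012000 × 0.450 + 0.024 = 0.029400.
u_2 = 0.029400 × 0.450 + 0.024 = 0.037230.
u_3 = 0.037230 × 0.450 + 0.024 = 0.040753.
u_4 = 0.040753 × 0.450 + 0.024 = 0.042339.

Unemployment rate after four months ≈ 4.23%.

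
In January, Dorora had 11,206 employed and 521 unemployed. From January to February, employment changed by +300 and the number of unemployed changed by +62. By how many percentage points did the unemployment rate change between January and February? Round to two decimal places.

January: labor force = 11,206 + 521 = 11,727; u = 521/11,727 = 4.44%.
February: labor force = 11,506 + 583 = 12,089; u = 583/12,089 = 4.82%.
Change = 4.82% − 4.44% = +0.38 pp.

The unemployment rate changed by +0.38 percentage points.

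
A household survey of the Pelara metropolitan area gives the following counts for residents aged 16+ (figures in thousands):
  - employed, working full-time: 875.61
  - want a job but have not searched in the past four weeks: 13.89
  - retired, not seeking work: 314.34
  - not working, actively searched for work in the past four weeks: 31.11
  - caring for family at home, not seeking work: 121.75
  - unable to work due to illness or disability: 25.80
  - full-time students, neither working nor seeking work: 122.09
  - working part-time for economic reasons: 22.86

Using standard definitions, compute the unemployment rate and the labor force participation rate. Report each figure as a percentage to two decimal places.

Unemployment rate ≈ 3.35%; labor force participation rate ≈ 60.86%.

Employed = 875.61 + 22.86 = 898.47 thousand (anyone who worked, including part-time for economic reasons, counts as employed).
Unemployed = 31.11 thousand.
Labor force = 898.47 + 31.11 = 929.58 thousand.
Not in labor force = 13.89 + 314.34 + 121.75 + 25.80 + 122.09 = 597.87 thousand (those not working and not actively searching are outside the labor force — including those who want a job but have given up searching).
Civilian working-age population = 929.58 + 597.87 = 1,527.45 thousand.
Unemployment rate = 31.11 / 929.58 = 3.35%.
Labor force participation rate = 929.58 / 1,527.45 = 60.86%.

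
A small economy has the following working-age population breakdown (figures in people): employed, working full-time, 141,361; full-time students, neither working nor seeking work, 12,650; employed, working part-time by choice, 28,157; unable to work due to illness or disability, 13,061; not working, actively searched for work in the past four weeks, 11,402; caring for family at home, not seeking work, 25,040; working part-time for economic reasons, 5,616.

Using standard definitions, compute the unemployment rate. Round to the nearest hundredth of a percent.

Unemployment rate ≈ 6.11%.

Employed = 141,361 + 28,157 + 5,616 = 175,134 (anyone who worked, including part-time for economic reasons, counts as employed).
Unemployed = 11,402.
Labor force = 175,134 + 11,402 = 186,536.
Unemployment rate = 11,402 / 186,536 = 6.11%.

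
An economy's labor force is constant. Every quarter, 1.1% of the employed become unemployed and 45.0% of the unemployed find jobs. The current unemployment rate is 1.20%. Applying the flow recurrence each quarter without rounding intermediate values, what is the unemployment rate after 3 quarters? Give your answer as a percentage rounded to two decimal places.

Unemployment rate after three quarters ≈ 2.20%.

With a fixed labor force, u_{t+1} = u_t + s·(1−u_t) − f·u_t = u_t·(1−s−f) + s.
Here 1−s−f = 0.539 and s = 0.011.
u_1 = 0.012000 × 0.539 + 0.011 = 0.017468.
u_2 = 0.017468 × 0.539 + 0.011 = 0.020415.
u_3 = 0.020415 × 0.539 + 0.011 = 0.022004.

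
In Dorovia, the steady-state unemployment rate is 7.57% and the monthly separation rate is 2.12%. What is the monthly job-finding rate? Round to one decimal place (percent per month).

Job-finding rate ≈ 25.9% per month.

From u* = s/(s+f): f = s·(1−u)/u.
f = 2.12 × (1 − 0.0757) / 0.0757 = 1.9595 / 0.0757 ≈ 25.9% per month.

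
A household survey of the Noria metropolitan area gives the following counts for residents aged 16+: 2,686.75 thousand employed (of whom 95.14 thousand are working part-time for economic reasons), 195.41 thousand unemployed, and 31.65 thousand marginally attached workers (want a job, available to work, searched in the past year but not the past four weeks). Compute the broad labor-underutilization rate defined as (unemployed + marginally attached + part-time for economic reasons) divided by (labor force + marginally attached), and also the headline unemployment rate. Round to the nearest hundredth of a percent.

Broad underutilization rate ≈ 11.06%; headline unemployment rate ≈ 6.78%.

Labor force = 2,686.75 + 195.41 = 2,882.16 thousand.
Numerator = 195.41 + 31.65 + 95.14 = 322.20 thousand.
Denominator = 2,882.16 + 31.65 = 2,913.81 thousand.
Broad rate = 322.20 / 2,913.81 = 11.06%.
Headline unemployment rate = 195.41 / 2,882.16 = 6.78%.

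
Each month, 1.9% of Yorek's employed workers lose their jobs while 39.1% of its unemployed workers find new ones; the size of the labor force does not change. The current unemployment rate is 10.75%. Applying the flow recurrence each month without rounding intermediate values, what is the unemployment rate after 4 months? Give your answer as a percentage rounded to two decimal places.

Unemployment rate after four months ≈ 5.38%.

With a fixed labor force, u_{t+1} = u_t + s·(1−u_t) − f·u_t = u_t·(1−s−f) + s.
Here 1−s−f = 0.590 and s = 0.019.
u_1 = 0.107500 × 0.590 + 0.019 = 0.082425.
u_2 = 0.082425 × 0.590 + 0.019 = 0.067631.
u_3 = 0.067631 × 0.590 + 0.019 = 0.058902.
u_4 = 0.058902 × 0.590 + 0.019 = 0.053752.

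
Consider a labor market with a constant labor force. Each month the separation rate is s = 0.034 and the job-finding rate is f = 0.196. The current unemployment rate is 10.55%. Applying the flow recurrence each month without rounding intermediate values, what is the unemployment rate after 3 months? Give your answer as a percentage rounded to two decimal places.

With a fixed labor force, u_{t+1} = u_t + s·(1−u_t) − f·u_t = u_t·(1−s−f) + s.
Here 1−s−f = 0.770 and s = 0.034.
u_1 = 0.105500 × 0.770 + 0.034 = 0.115235.
u_2 = 0.115235 × 0.770 + 0.034 = 0.122731.
u_3 = 0.122731 × 0.770 + 0.034 = 0.128503.

Unemployment rate after three months ≈ 12.85%.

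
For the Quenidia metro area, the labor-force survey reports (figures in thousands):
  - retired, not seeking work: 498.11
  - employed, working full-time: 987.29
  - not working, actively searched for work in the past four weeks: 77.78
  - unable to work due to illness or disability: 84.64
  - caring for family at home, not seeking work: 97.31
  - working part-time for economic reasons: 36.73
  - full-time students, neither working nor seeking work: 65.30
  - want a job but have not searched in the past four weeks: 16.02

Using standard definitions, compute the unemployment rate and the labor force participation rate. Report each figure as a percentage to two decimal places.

Unemployment rate ≈ 7.06%; labor force participation rate ≈ 59.14%.

Employed = 987.29 + 36.73 = 1,024.02 thousand (anyone who worked, including part-time for economic reasons, counts as employed).
Unemployed = 77.78 thousand.
Labor force = 1,024.02 + 77.78 = 1,101.80 thousand.
Not in labor force = 498.11 + 84.64 + 97.31 + 65.30 + 16.02 = 761.38 thousand (those not working and not actively searching are outside the labor force — including those who want a job but have given up searching).
Civilian working-age population = 1,101.80 + 761.38 = 1,863.18 thousand.
Unemployment rate = 77.78 / 1,101.80 = 7.06%.
Labor force participation rate = 1,101.80 / 1,863.18 = 59.14%.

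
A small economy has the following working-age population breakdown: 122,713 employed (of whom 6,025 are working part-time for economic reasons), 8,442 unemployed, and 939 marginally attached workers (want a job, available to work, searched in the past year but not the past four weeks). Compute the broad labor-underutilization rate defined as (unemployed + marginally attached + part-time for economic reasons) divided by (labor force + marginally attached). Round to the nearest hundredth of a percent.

Broad underutilization rate ≈ 11.66%.

Labor force = 122,713 + 8,442 = 131,155.
Numerator = 8,442 + 939 + 6,025 = 15,406.
Denominator = 131,155 + 939 = 132,094.
Broad rate = 15,406 / 132,094 = 11.66%.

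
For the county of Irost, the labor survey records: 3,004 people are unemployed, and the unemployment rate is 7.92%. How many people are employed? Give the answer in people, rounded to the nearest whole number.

Labor force = U / u = 3,004 / 0.0792 ≈ 37,929.
Employed = labor force − unemployed = 37,929 − 3,004 = 34,925.

About 34,925 are employed.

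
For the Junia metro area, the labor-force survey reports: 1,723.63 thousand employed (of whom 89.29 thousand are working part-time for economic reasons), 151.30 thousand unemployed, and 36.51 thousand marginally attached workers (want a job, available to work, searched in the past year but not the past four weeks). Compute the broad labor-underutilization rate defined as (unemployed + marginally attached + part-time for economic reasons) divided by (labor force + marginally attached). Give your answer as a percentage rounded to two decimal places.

Labor force = 1,723.63 + 151.30 = 1,874.93 thousand.
Numerator = 151.30 + 36.51 + 89.29 = 277.10 thousand.
Denominator = 1,874.93 + 36.51 = 1,911.44 thousand.
Broad rate = 277.10 / 1,911.44 = 14.50%.

Broad underutilization rate ≈ 14.50%.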